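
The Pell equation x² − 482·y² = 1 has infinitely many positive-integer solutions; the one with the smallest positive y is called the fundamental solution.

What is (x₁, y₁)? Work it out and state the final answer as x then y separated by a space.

483 22

d=482: √d = [21; 1,20,1,42] (ℓ=4, even), read p_3/q_3
a_0=21:  p_0=21·1+0=21,  q_0=21·0+1=1
a_1=1:  p_1=1·21+1=22,  q_1=1·1+0=1
a_2=20:  p_2=20·22+21=461,  q_2=20·1+1=21
a_3=1:  p_3=1·461+22=483,  q_3=1·21+1=22
→ (483, 22).  Check: 483²=233289, 482·22²=233288, difference 1.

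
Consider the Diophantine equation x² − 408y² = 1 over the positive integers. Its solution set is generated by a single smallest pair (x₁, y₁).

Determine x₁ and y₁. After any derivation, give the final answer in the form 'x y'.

[20; 5,40] for √408; ℓ=2 ⇒ convergent index 1
i=0: a=20 ⇒ p=20, q=1
i=1: a=5 ⇒ p=101, q=5
→ (101, 5).  Check: 101²=10201, 408·5²=10200, difference 1.

101 5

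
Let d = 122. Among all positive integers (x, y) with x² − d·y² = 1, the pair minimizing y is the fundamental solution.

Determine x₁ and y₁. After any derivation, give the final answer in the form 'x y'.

243 22

√122 → a₀=11, period (22); ℓ=1 odd so k=1
k=0  a_k=11  p_k/q_k = 11/1
k=1  a_k=22  p_k/q_k = 243/22
fundamental: x₁=243, y₁=22  (since 59049 − 122·484 = 1)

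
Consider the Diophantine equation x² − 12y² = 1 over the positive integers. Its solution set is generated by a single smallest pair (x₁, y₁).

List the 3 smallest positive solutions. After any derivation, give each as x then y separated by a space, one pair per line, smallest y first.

d=12: √d = [3; 2,6] (ℓ=2, even), read p_1/q_1
i=0: a=3 ⇒ p=3, q=1
i=1: a=2 ⇒ p=7, q=2
fundamental: x₁=7, y₁=2  (since 49 − 12·4 = 1)
(x_2, y_2) = (7·7 + 12·2·2, 7·2 + 2·7) = (97, 28)
(x_3, y_3) = (7·97 + 12·2·28, 7·28 + 2·97) = (1351, 390)

7 2
97 28
1351 390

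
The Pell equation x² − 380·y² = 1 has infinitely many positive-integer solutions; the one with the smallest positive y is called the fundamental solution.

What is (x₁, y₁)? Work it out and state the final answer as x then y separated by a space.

39 2

√380 = [19; 2,38, …], period ℓ=2 (even) → k=1
step 0: (19, 1)  from 19·(1,0) + (0,1)
step 1: (39, 2)  from 2·(19,1) + (1,0)
→ (39, 2).  Check: 39²=1521, 380·2²=1520, difference 1.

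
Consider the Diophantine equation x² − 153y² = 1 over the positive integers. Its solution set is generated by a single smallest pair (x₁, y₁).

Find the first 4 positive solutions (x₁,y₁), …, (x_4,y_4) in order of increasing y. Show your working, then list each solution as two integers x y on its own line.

√153 = [12; 2,1,2,2,2,1,2,24, …], period ℓ=8 (even) → k=7
a_0=12:  p_0=12·1+0=12,  q_0=12·0+1=1
a_1=2:  p_1=2·12+1=25,  q_1=2·1+0=2
…
a_3=2:  p_3=2·37+25=99,  q_3=2·3+2=8
…
a_6=1:  p_6=1·569+235=804,  q_6=1·46+19=65
a_7=2:  p_7=2·804+569=2177,  q_7=2·65+46=176
fundamental: x₁=2177, y₁=176  (since 4739329 − 153·30976 = 1)
(x_2, y_2) = (2177·2177 + 153·176·176, 2177·176 + 176·2177) = (9478657, 766304)
(x_3, y_3) = (2177·9478657 + 153·176·766304, 2177·766304 + 176·9478657) = (41270070401, 3336487440)
(x_4, y_4) = (2177·41270070401 + 153·176·3336487440, 2177·3336487440 + 176·41270070401) = (179689877047297, 14527065547456)

2177 176
9478657 766304
41270070401 3336487440
179689877047297 14527065547456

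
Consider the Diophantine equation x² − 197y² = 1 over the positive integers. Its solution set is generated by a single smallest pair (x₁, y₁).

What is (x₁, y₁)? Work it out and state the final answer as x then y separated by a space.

393 28

√197 = [14; 28, …], period ℓ=1 (odd) → k=1
k=0  a_k=14  p_k/q_k = 14/1
k=1  a_k=28  p_k/q_k = 393/28
(x₁, y₁) = (393, 28);  393² − 197·28² = 1 ✓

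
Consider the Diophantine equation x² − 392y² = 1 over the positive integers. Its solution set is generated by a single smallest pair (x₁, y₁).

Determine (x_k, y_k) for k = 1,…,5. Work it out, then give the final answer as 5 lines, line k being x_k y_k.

99 5
19601 990
3880899 196015
768398401 38809980
152139002499 7684180025

√392 → a₀=19, period (1,3,1,38); ℓ=4 even so k=3
step 0: (19, 1)  from 19·(1,0) + (0,1)
…
step 2: (79, 4)  from 3·(20,1) + (19,1)
step 3: (99, 5)  from 1·(79,4) + (20,1)
→ (99, 5).  Check: 99²=9801, 392·5²=9800, difference 1.
(x_2, y_2) = (99·99 + 392·5·5, 99·5 + 5·99) = (19601, 990)
(x_3, y_3) = (99·19601 + 392·5·990, 99·990 + 5·19601) = (3880899, 196015)
(x_4, y_4) = (99·3880899 + 392·5·196015, 99·196015 + 5·3880899) = (768398401, 38809980)
(x_5, y_5) = (99·768398401 + 392·5·38809980, 99·38809980 + 5·768398401) = (152139002499, 7684180025)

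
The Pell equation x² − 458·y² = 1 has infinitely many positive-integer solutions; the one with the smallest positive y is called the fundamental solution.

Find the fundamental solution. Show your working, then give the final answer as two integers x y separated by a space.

22899 1070

[21; 2,2,42] for √458; ℓ=3 ⇒ convergent index 5
k=0  a_k=21  p_k/q_k = 21/1
…
k=4  a_k=2  p_k/q_k = 9181/429
k=5  a_k=2  p_k/q_k = 22899/1070
→ (22899, 1070).  Check: 22899²=524364201, 458·1070²=524364200, difference 1.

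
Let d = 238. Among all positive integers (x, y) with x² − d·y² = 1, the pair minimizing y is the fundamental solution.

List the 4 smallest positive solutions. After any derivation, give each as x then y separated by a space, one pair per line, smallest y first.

11663 756
272051137 17634456
6345864809999 411341319900
148023642285985537 9594947610352944

d=238: √d = [15; 2,2,1,14,1,2,2,30] (ℓ=8, even), read p_7/q_7
k=0  a_k=15  p_k/q_k = 15/1
…
k=2  a_k=2  p_k/q_k = 77/5
…
k=5  a_k=1  p_k/q_k = 1697/110
k=6  a_k=2  p_k/q_k = 4983/323
k=7  a_k=2  p_k/q_k = 11663/756
(x₁, y₁) = (11663, 756);  11663² − 238·756² = 1 ✓
n=2: (11663,756)∘(11663,756) = (11663·11663+238·756·756, 11663·756+756·11663) = (272051137,17634456)
n=3: (272051137,17634456)∘(11663,756) = (11663·272051137+238·756·17634456, 11663·17634456+756·272051137) = (6345864809999,411341319900)
n=4: (6345864809999,411341319900)∘(11663,756) = (11663·6345864809999+238·756·411341319900, 11663·411341319900+756·6345864809999) = (148023642285985537,9594947610352944)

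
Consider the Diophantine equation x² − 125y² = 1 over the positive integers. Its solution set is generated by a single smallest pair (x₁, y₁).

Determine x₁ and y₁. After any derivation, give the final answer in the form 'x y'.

d=125: √d = [11; 5,1,1,5,22] (ℓ=5, odd), read p_9/q_9
i=0: a=11 ⇒ p=11, q=1
i=1: a=5 ⇒ p=56, q=5
i=2: a=1 ⇒ p=67, q=6
i=3: a=1 ⇒ p=123, q=11
i=4: a=5 ⇒ p=682, q=61
i=5: a=22 ⇒ p=15127, q=1353
i=6: a=5 ⇒ p=76317, q=6826
i=7: a=1 ⇒ p=91444, q=8179
i=8: a=1 ⇒ p=167761, q=15005
i=9: a=5 ⇒ p=930249, q=83204
(x₁, y₁) = (930249, 83204);  930249² − 125·83204² = 1 ✓

930249 83204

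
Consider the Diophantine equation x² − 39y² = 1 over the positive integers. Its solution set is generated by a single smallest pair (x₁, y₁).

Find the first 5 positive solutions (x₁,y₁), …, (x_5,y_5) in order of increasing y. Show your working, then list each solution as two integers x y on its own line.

25 4
1249 200
62425 9996
3120001 499600
155937625 24970004

√39 = [6; 4,12, …], period ℓ=2 (even) → k=1
step 0: (6, 1)  from 6·(1,0) + (0,1)
step 1: (25, 4)  from 4·(6,1) + (1,0)
(x₁, y₁) = (25, 4);  25² − 39·4² = 1 ✓
(x_2, y_2) = (25·25 + 39·4·4, 25·4 + 4·25) = (1249, 200)
(x_3, y_3) = (25·1249 + 39·4·200, 25·200 + 4·1249) = (62425, 9996)
(x_4, y_4) = (25·62425 + 39·4·9996, 25·9996 + 4·62425) = (3120001, 499600)
(x_5, y_5) = (25·3120001 + 39·4·499600, 25·499600 + 4·3120001) = (155937625, 24970004)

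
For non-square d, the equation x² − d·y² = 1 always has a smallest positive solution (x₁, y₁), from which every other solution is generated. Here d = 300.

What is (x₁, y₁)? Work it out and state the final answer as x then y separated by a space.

1351 78

d=300: √d = [17; 3,8,3,34] (ℓ=4, even), read p_3/q_3
step 0: (17, 1)  from 17·(1,0) + (0,1)
step 1: (52, 3)  from 3·(17,1) + (1,0)
step 2: (433, 25)  from 8·(52,3) + (17,1)
step 3: (1351, 78)  from 3·(433,25) + (52,3)
→ (1351, 78).  Check: 1351²=1825201, 300·78²=1825200, difference 1.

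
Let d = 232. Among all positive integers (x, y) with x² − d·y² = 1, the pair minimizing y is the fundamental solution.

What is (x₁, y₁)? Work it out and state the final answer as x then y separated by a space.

√232 → a₀=15, period (4,3,7,3,4,30); ℓ=6 even so k=5
a_0=15:  p_0=15·1+0=15,  q_0=15·0+1=1
a_1=4:  p_1=4·15+1=61,  q_1=4·1+0=4
a_2=3:  p_2=3·61+15=198,  q_2=3·4+1=13
a_3=7:  p_3=7·198+61=1447,  q_3=7·13+4=95
a_4=3:  p_4=3·1447+198=4539,  q_4=3·95+13=298
a_5=4:  p_5=4·4539+1447=19603,  q_5=4·298+95=1287
fundamental: x₁=19603, y₁=1287  (since 384277609 − 232·1656369 = 1)

19603 1287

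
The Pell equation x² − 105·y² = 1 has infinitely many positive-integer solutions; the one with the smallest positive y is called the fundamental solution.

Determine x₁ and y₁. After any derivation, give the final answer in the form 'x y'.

[10; 4,20] for √105; ℓ=2 ⇒ convergent index 1
i=0: a=10 ⇒ p=10, q=1
i=1: a=4 ⇒ p=41, q=4
fundamental: x₁=41, y₁=4  (since 1681 − 105·16 = 1)

41 4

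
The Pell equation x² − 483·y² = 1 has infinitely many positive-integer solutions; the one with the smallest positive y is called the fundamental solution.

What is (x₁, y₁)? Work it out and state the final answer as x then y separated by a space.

22 1

d=483: √d = [21; 1,42] (ℓ=2, even), read p_1/q_1
a_0=21:  p_0=21·1+0=21,  q_0=21·0+1=1
a_1=1:  p_1=1·21+1=22,  q_1=1·1+0=1
(x₁, y₁) = (22, 1);  22² − 483·1² = 1 ✓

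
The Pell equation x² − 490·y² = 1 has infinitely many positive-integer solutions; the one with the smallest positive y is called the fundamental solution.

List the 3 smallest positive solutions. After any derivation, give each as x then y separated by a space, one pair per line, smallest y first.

√490 = [22; 7,2,1,4,4,4,1,2,7,44, …], period ℓ=10 (even) → k=9
step 0: (22, 1)  from 22·(1,0) + (0,1)
…
step 2: (332, 15)  from 2·(155,7) + (22,1)
…
step 8: (141338, 6385)  from 2·(50315,2273) + (40708,1839)
step 9: (1039681, 46968)  from 7·(141338,6385) + (50315,2273)
→ (1039681, 46968).  Check: 1039681²=1080936581761, 490·46968²=1080936581760, difference 1.
n=2: (1039681,46968)∘(1039681,46968) = (1039681·1039681+490·46968·46968, 1039681·46968+46968·1039681) = (2161873163521,97663474416)
n=3: (2161873163521,97663474416)∘(1039681,46968) = (1039681·2161873163521+490·46968·97663474416, 1039681·97663474416+46968·2161873163521) = (4495316905044313921,203077717488555624)

1039681 46968
2161873163521 97663474416
4495316905044313921 203077717488555624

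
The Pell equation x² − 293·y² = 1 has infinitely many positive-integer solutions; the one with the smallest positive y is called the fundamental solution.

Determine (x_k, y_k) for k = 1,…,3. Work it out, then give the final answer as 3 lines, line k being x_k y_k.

12320649 719780
303596783562401 17736313474440
7481018815602612315849 437045785745090703340

d=293: √d = [17; 8,1,1,8,34] (ℓ=5, odd), read p_9/q_9
a_0=17:  p_0=17·1+0=17,  q_0=17·0+1=1
a_1=8:  p_1=8·17+1=137,  q_1=8·1+0=8
a_2=1:  p_2=1·137+17=154,  q_2=1·8+1=9
a_3=1:  p_3=1·154+137=291,  q_3=1·9+8=17
a_4=8:  p_4=8·291+154=2482,  q_4=8·17+9=145
…
a_6=8:  p_6=8·84679+2482=679914,  q_6=8·4947+145=39721
a_7=1:  p_7=1·679914+84679=764593,  q_7=1·39721+4947=44668
a_8=1:  p_8=1·764593+679914=1444507,  q_8=1·44668+39721=84389
a_9=8:  p_9=8·1444507+764593=12320649,  q_9=8·84389+44668=719780
→ (12320649, 719780).  Check: 12320649²=151798391781201, 293·719780²=151798391781200, difference 1.
n=2: (12320649,719780)∘(12320649,719780) = (12320649·12320649+293·719780·719780, 12320649·719780+719780·12320649) = (303596783562401,17736313474440)
n=3: (303596783562401,17736313474440)∘(12320649,719780) = (12320649·303596783562401+293·719780·17736313474440, 12320649·17736313474440+719780·303596783562401) = (7481018815602612315849,437045785745090703340)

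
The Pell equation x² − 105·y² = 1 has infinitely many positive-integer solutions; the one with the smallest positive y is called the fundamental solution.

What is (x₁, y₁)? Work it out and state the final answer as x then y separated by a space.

41 4

d=105: √d = [10; 4,20] (ℓ=2, even), read p_1/q_1
k=0  a_k=10  p_k/q_k = 10/1
k=1  a_k=4  p_k/q_k = 41/4
→ (41, 4).  Check: 41²=1681, 105·4²=1680, difference 1.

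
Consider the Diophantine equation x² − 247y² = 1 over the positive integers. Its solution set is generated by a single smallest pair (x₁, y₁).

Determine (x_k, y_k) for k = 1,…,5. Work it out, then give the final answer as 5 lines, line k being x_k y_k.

[15; 1,2,1,1,9,1,9,1,1,2,1,30] for √247; ℓ=12 ⇒ convergent index 11
k=0  a_k=15  p_k/q_k = 15/1
k=1  a_k=1  p_k/q_k = 16/1
k=2  a_k=2  p_k/q_k = 47/3
…
k=6  a_k=1  p_k/q_k = 1163/74
…
k=8  a_k=1  p_k/q_k = 12683/807
k=9  a_k=1  p_k/q_k = 24203/1540
k=10  a_k=2  p_k/q_k = 61089/3887
k=11  a_k=1  p_k/q_k = 85292/5427
fundamental: x₁=85292, y₁=5427  (since 7274725264 − 247·29452329 = 1)
n=2: (85292,5427)∘(85292,5427) = (85292·85292+247·5427·5427, 85292·5427+5427·85292) = (14549450527,925759368)
n=3: (14549450527,925759368)∘(85292,5427) = (85292·14549450527+247·5427·925759368, 85292·925759368+5427·14549450527) = (2481903468612476,157919736025485)
n=4: (2481903468612476,157919736025485)∘(85292,5427) = (85292·2481903468612476+247·5427·157919736025485, 85292·157919736025485+5427·2481903468612476) = (423373021275241155457,26938580249245573872)
n=5: (423373021275241155457,26938580249245573872)∘(85292,5427) = (85292·423373021275241155457+247·5427·26938580249245573872, 85292·26938580249245573872+5427·423373021275241155457) = (72220663458733833793864412,4595290773079387237355763)

85292 5427
14549450527 925759368
2481903468612476 157919736025485
423373021275241155457 26938580249245573872
72220663458733833793864412 4595290773079387237355763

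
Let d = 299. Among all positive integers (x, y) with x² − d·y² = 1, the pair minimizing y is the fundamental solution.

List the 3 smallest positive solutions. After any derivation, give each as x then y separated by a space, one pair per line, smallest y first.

d=299: √d = [17; 3,2,3,34] (ℓ=4, even), read p_3/q_3
step 0: (17, 1)  from 17·(1,0) + (0,1)
…
step 2: (121, 7)  from 2·(52,3) + (17,1)
step 3: (415, 24)  from 3·(121,7) + (52,3)
→ (415, 24).  Check: 415²=172225, 299·24²=172224, difference 1.
n=2: (415,24)∘(415,24) = (415·415+299·24·24, 415·24+24·415) = (344449,19920)
n=3: (344449,19920)∘(415,24) = (415·344449+299·24·19920, 415·19920+24·344449) = (285892255,16533576)

415 24
344449 19920
285892255 16533576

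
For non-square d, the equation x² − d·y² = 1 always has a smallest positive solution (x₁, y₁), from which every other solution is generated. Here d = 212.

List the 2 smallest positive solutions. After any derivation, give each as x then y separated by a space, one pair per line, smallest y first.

66249 4550
8777860001 602865900

√212 → a₀=14, period (1,1,3,1,1,…,1,1,28); ℓ=14 even so k=13
step 0: (14, 1)  from 14·(1,0) + (0,1)
step 1: (15, 1)  from 1·(14,1) + (1,0)
step 2: (29, 2)  from 1·(15,1) + (14,1)
…
step 5: (233, 16)  from 1·(131,9) + (102,7)
…
step 7: (2417, 166)  from 6·(364,25) + (233,16)
…
step 9: (5198, 357)  from 1·(2781,191) + (2417,166)
…
step 12: (37114, 2549)  from 1·(29135,2001) + (7979,548)
step 13: (66249, 4550)  from 1·(37114,2549) + (29135,2001)
→ (66249, 4550).  Check: 66249²=4388930001, 212·4550²=4388930000, difference 1.
k=2:  x_2 = 66249·66249+212·4550·4550 = 8777860001,  y_2 = 66249·4550+4550·66249 = 602865900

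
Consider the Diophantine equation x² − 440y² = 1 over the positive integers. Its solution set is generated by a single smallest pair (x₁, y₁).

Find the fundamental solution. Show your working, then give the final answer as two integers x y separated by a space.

√440 → a₀=20, period (1,40); ℓ=2 even so k=1
a_0=20:  p_0=20·1+0=20,  q_0=20·0+1=1
a_1=1:  p_1=1·20+1=21,  q_1=1·1+0=1
fundamental: x₁=21, y₁=1  (since 441 − 440·1 = 1)

21 1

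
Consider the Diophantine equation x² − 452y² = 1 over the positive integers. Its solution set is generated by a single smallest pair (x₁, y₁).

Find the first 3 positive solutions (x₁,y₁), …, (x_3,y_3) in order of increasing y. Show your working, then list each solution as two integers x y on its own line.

[21; 3,1,5,3,10,3,5,1,3,42] for √452; ℓ=10 ⇒ convergent index 9
i=0: a=21 ⇒ p=21, q=1
i=1: a=3 ⇒ p=64, q=3
…
i=3: a=5 ⇒ p=489, q=23
…
i=5: a=10 ⇒ p=16009, q=753
i=6: a=3 ⇒ p=49579, q=2332
i=7: a=5 ⇒ p=263904, q=12413
i=8: a=1 ⇒ p=313483, q=14745
i=9: a=3 ⇒ p=1204353, q=56648
(x₁, y₁) = (1204353, 56648);  1204353² − 452·56648² = 1 ✓
k=2:  x_2 = 1204353·1204353+452·56648·56648 = 2900932297217,  y_2 = 1204353·56648+56648·1204353 = 136448377488
k=3:  x_3 = 1204353·2900932297217+452·56648·136448377488 = 6987493029899166849,  y_3 = 1204353·136448377488+56648·2900932297217 = 328664025545553880

1204353 56648
2900932297217 136448377488
6987493029899166849 328664025545553880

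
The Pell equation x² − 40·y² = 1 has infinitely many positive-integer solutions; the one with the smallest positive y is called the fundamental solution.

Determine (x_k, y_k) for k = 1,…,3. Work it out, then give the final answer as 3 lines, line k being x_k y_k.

d=40: √d = [6; 3,12] (ℓ=2, even), read p_1/q_1
k=0  a_k=6  p_k/q_k = 6/1
k=1  a_k=3  p_k/q_k = 19/3
(x₁, y₁) = (19, 3);  19² − 40·3² = 1 ✓
(x_2, y_2) = (19·19 + 40·3·3, 19·3 + 3·19) = (721, 114)
(x_3, y_3) = (19·721 + 40·3·114, 19·114 + 3·721) = (27379, 4329)

19 3
721 114
27379 4329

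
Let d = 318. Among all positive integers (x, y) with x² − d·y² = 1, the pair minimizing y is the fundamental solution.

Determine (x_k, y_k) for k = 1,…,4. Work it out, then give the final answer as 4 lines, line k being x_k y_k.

√318 = [17; 1,4,1,34, …], period ℓ=4 (even) → k=3
k=0  a_k=17  p_k/q_k = 17/1
…
k=2  a_k=4  p_k/q_k = 89/5
k=3  a_k=1  p_k/q_k = 107/6
(x₁, y₁) = (107, 6);  107² − 318·6² = 1 ✓
(107+6√318)^2 = 22897 + 1284√318
(107+6√318)^3 = 4899851 + 274770√318
(107+6√318)^4 = 1048545217 + 58799496√318

107 6
22897 1284
4899851 274770
1048545217 58799496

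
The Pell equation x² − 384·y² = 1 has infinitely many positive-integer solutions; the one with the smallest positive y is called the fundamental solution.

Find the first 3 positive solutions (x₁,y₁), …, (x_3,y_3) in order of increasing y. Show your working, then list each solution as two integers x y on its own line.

√384 → a₀=19, period (1,1,2,9,2,1,1,38); ℓ=8 even so k=7
step 0: (19, 1)  from 19·(1,0) + (0,1)
step 1: (20, 1)  from 1·(19,1) + (1,0)
step 2: (39, 2)  from 1·(20,1) + (19,1)
step 3: (98, 5)  from 2·(39,2) + (20,1)
step 4: (921, 47)  from 9·(98,5) + (39,2)
…
step 6: (2861, 146)  from 1·(1940,99) + (921,47)
step 7: (4801, 245)  from 1·(2861,146) + (1940,99)
(x₁, y₁) = (4801, 245);  4801² − 384·245² = 1 ✓
(x_2, y_2) = (4801·4801 + 384·245·245, 4801·245 + 245·4801) = (46099201, 2352490)
(x_3, y_3) = (4801·46099201 + 384·245·2352490, 4801·2352490 + 245·46099201) = (442644523201, 22588608735)

4801 245
46099201 2352490
442644523201 22588608735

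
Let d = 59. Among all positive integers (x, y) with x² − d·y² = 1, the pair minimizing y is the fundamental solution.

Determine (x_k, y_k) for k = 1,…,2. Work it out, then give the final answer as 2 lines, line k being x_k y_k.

√59 = [7; 1,2,7,2,1,14, …], period ℓ=6 (even) → k=5
k=0  a_k=7  p_k/q_k = 7/1
k=1  a_k=1  p_k/q_k = 8/1
…
k=3  a_k=7  p_k/q_k = 169/22
k=4  a_k=2  p_k/q_k = 361/47
k=5  a_k=1  p_k/q_k = 530/69
fundamental: x₁=530, y₁=69  (since 280900 − 59·4761 = 1)
n=2: (530,69)∘(530,69) = (530·530+59·69·69, 530·69+69·530) = (561799,73140)

530 69
561799 73140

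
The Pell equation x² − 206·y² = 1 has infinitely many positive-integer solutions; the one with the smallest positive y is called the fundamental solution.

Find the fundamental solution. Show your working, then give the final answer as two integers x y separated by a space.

d=206: √d = [14; 2,1,5,14,5,1,2,28] (ℓ=8, even), read p_7/q_7
k=0  a_k=14  p_k/q_k = 14/1
k=1  a_k=2  p_k/q_k = 29/2
k=2  a_k=1  p_k/q_k = 43/3
k=3  a_k=5  p_k/q_k = 244/17
k=4  a_k=14  p_k/q_k = 3459/241
k=5  a_k=5  p_k/q_k = 17539/1222
k=6  a_k=1  p_k/q_k = 20998/1463
k=7  a_k=2  p_k/q_k = 59535/4148
fundamental: x₁=59535, y₁=4148  (since 3544416225 − 206·17205904 = 1)

59535 4148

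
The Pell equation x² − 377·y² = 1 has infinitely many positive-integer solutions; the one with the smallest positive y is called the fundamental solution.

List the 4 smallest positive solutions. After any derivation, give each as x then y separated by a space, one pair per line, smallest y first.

233 12
108577 5592
50596649 2605860
23577929857 1214325168

[19; 2,2,2,38] for √377; ℓ=4 ⇒ convergent index 3
step 0: (19, 1)  from 19·(1,0) + (0,1)
step 1: (39, 2)  from 2·(19,1) + (1,0)
step 2: (97, 5)  from 2·(39,2) + (19,1)
step 3: (233, 12)  from 2·(97,5) + (39,2)
fundamental: x₁=233, y₁=12  (since 54289 − 377·144 = 1)
k=2:  x_2 = 233·233+377·12·12 = 108577,  y_2 = 233·12+12·233 = 5592
k=3:  x_3 = 233·108577+377·12·5592 = 50596649,  y_3 = 233·5592+12·108577 = 2605860
k=4:  x_4 = 233·50596649+377·12·2605860 = 23577929857,  y_4 = 233·2605860+12·50596649 = 1214325168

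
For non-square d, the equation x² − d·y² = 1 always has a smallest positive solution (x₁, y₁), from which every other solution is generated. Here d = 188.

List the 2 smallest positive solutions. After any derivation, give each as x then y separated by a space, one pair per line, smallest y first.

4607 336
42448897 3095904

√188 = [13; 1,2,2,6,2,2,1,26, …], period ℓ=8 (even) → k=7
i=0: a=13 ⇒ p=13, q=1
i=1: a=1 ⇒ p=14, q=1
i=2: a=2 ⇒ p=41, q=3
i=3: a=2 ⇒ p=96, q=7
i=4: a=6 ⇒ p=617, q=45
i=5: a=2 ⇒ p=1330, q=97
i=6: a=2 ⇒ p=3277, q=239
i=7: a=1 ⇒ p=4607, q=336
→ (4607, 336).  Check: 4607²=21224449, 188·336²=21224448, difference 1.
n=2: (4607,336)∘(4607,336) = (4607·4607+188·336·336, 4607·336+336·4607) = (42448897,3095904)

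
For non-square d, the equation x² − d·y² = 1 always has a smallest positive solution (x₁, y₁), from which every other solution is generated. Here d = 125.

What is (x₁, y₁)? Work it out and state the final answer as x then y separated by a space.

930249 83204

√125 → a₀=11, period (5,1,1,5,22); ℓ=5 odd so k=9
step 0: (11, 1)  from 11·(1,0) + (0,1)
…
step 2: (67, 6)  from 1·(56,5) + (11,1)
…
step 5: (15127, 1353)  from 22·(682,61) + (123,11)
…
step 8: (167761, 15005)  from 1·(91444,8179) + (76317,6826)
step 9: (930249, 83204)  from 5·(167761,15005) + (91444,8179)
fundamental: x₁=930249, y₁=83204  (since 865363202001 − 125·6922905616 = 1)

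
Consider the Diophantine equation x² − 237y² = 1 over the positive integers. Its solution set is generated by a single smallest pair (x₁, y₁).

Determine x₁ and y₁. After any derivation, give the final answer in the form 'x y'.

228151 14820

[15; 2,1,1,7,10,7,1,1,2,30] for √237; ℓ=10 ⇒ convergent index 9
k=0  a_k=15  p_k/q_k = 15/1
…
k=2  a_k=1  p_k/q_k = 46/3
…
k=4  a_k=7  p_k/q_k = 585/38
k=5  a_k=10  p_k/q_k = 5927/385
k=6  a_k=7  p_k/q_k = 42074/2733
…
k=8  a_k=1  p_k/q_k = 90075/5851
k=9  a_k=2  p_k/q_k = 228151/14820
fundamental: x₁=228151, y₁=14820  (since 52052878801 − 237·219632400 = 1)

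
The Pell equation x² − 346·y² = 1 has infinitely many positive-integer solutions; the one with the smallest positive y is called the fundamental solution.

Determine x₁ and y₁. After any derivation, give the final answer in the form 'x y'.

d=346: √d = [18; 1,1,1,1,36] (ℓ=5, odd), read p_9/q_9
step 0: (18, 1)  from 18·(1,0) + (0,1)
step 1: (19, 1)  from 1·(18,1) + (1,0)
step 2: (37, 2)  from 1·(19,1) + (18,1)
…
step 4: (93, 5)  from 1·(56,3) + (37,2)
step 5: (3404, 183)  from 36·(93,5) + (56,3)
step 6: (3497, 188)  from 1·(3404,183) + (93,5)
…
step 8: (10398, 559)  from 1·(6901,371) + (3497,188)
step 9: (17299, 930)  from 1·(10398,559) + (6901,371)
→ (17299, 930).  Check: 17299²=299255401, 346·930²=299255400, difference 1.

17299 930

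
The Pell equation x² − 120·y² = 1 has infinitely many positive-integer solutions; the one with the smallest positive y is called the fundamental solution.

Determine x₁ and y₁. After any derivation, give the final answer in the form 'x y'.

[10; 1,20] for √120; ℓ=2 ⇒ convergent index 1
step 0: (10, 1)  from 10·(1,0) + (0,1)
step 1: (11, 1)  from 1·(10,1) + (1,0)
→ (11, 1).  Check: 11²=121, 120·1²=120, difference 1.

11 1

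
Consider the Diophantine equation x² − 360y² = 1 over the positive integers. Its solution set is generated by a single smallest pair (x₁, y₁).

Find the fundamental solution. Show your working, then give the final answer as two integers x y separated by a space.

d=360: √d = [18; 1,36] (ℓ=2, even), read p_1/q_1
i=0: a=18 ⇒ p=18, q=1
i=1: a=1 ⇒ p=19, q=1
fundamental: x₁=19, y₁=1  (since 361 − 360·1 = 1)

19 1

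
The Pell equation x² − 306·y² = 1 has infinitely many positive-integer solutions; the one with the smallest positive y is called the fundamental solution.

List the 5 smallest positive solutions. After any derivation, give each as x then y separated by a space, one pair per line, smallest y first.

√306 = [17; 2,34, …], period ℓ=2 (even) → k=1
k=0  a_k=17  p_k/q_k = 17/1
k=1  a_k=2  p_k/q_k = 35/2
fundamental: x₁=35, y₁=2  (since 1225 − 306·4 = 1)
(35+2√306)^2 = 2449 + 140√306
(35+2√306)^3 = 171395 + 9798√306
(35+2√306)^4 = 11995201 + 685720√306
(35+2√306)^5 = 839492675 + 47990602√306

35 2
2449 140
171395 9798
11995201 685720
839492675 47990602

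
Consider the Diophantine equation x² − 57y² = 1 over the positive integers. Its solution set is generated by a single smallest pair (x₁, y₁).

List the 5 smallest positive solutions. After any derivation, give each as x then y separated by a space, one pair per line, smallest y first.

√57 = [7; 1,1,4,1,1,14, …], period ℓ=6 (even) → k=5
step 0: (7, 1)  from 7·(1,0) + (0,1)
…
step 2: (15, 2)  from 1·(8,1) + (7,1)
step 3: (68, 9)  from 4·(15,2) + (8,1)
step 4: (83, 11)  from 1·(68,9) + (15,2)
step 5: (151, 20)  from 1·(83,11) + (68,9)
fundamental: x₁=151, y₁=20  (since 22801 − 57·400 = 1)
k=2:  x_2 = 151·151+57·20·20 = 45601,  y_2 = 151·20+20·151 = 6040
k=3:  x_3 = 151·45601+57·20·6040 = 13771351,  y_3 = 151·6040+20·45601 = 1824060
k=4:  x_4 = 151·13771351+57·20·1824060 = 4158902401,  y_4 = 151·1824060+20·13771351 = 550860080
k=5:  x_5 = 151·4158902401+57·20·550860080 = 1255974753751,  y_5 = 151·550860080+20·4158902401 = 166357920100

151 20
45601 6040
13771351 1824060
4158902401 550860080
1255974753751 166357920100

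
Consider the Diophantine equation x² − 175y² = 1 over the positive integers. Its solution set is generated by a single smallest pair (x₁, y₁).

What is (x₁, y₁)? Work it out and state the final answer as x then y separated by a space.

2024 153

[13; 4,2,1,2,4,26] for √175; ℓ=6 ⇒ convergent index 5
i=0: a=13 ⇒ p=13, q=1
…
i=4: a=2 ⇒ p=463, q=35
i=5: a=4 ⇒ p=2024, q=153
(x₁, y₁) = (2024, 153);  2024² − 175·153² = 1 ✓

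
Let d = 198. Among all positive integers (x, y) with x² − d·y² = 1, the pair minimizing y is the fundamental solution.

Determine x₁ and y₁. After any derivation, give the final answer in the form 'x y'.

197 14

√198 = [14; 14,28, …], period ℓ=2 (even) → k=1
a_0=14:  p_0=14·1+0=14,  q_0=14·0+1=1
a_1=14:  p_1=14·14+1=197,  q_1=14·1+0=14
(x₁, y₁) = (197, 14);  197² − 198·14² = 1 ✓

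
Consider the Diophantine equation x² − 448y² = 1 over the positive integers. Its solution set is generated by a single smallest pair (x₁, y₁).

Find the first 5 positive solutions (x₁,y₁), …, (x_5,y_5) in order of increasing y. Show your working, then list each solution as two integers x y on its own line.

127 6
32257 1524
8193151 387090
2081028097 98319336
528572943487 24972724254

d=448: √d = [21; 6,42] (ℓ=2, even), read p_1/q_1
i=0: a=21 ⇒ p=21, q=1
i=1: a=6 ⇒ p=127, q=6
→ (127, 6).  Check: 127²=16129, 448·6²=16128, difference 1.
(127+6√448)^2 = 32257 + 1524√448
(127+6√448)^3 = 8193151 + 387090√448
(127+6√448)^4 = 2081028097 + 98319336√448
(127+6√448)^5 = 528572943487 + 24972724254√448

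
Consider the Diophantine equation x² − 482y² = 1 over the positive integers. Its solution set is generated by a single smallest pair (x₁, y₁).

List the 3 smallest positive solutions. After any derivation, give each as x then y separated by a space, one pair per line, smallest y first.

483 22
466577 21252
450712899 20529410

√482 → a₀=21, period (1,20,1,42); ℓ=4 even so k=3
k=0  a_k=21  p_k/q_k = 21/1
k=1  a_k=1  p_k/q_k = 22/1
k=2  a_k=20  p_k/q_k = 461/21
k=3  a_k=1  p_k/q_k = 483/22
fundamental: x₁=483, y₁=22  (since 233289 − 482·484 = 1)
(x_2, y_2) = (483·483 + 482·22·22, 483·22 + 22·483) = (466577, 21252)
(x_3, y_3) = (483·466577 + 482·22·21252, 483·21252 + 22·466577) = (450712899, 20529410)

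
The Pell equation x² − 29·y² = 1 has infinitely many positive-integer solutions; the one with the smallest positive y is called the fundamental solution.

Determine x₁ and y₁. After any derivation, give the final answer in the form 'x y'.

√29 → a₀=5, period (2,1,1,2,10); ℓ=5 odd so k=9
a_0=5:  p_0=5·1+0=5,  q_0=5·0+1=1
…
a_3=1:  p_3=1·16+11=27,  q_3=1·3+2=5
…
a_5=10:  p_5=10·70+27=727,  q_5=10·13+5=135
a_6=2:  p_6=2·727+70=1524,  q_6=2·135+13=283
a_7=1:  p_7=1·1524+727=2251,  q_7=1·283+135=418
a_8=1:  p_8=1·2251+1524=3775,  q_8=1·418+283=701
a_9=2:  p_9=2·3775+2251=9801,  q_9=2·701+418=1820
(x₁, y₁) = (9801, 1820);  9801² − 29·1820² = 1 ✓

9801 1820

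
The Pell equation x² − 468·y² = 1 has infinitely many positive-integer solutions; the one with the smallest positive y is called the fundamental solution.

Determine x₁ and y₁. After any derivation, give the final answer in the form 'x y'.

[21; 1,1,1,2,1,1,1,42] for √468; ℓ=8 ⇒ convergent index 7
i=0: a=21 ⇒ p=21, q=1
i=1: a=1 ⇒ p=22, q=1
…
i=3: a=1 ⇒ p=65, q=3
…
i=5: a=1 ⇒ p=238, q=11
i=6: a=1 ⇒ p=411, q=19
i=7: a=1 ⇒ p=649, q=30
→ (649, 30).  Check: 649²=421201, 468·30²=421200, difference 1.

649 30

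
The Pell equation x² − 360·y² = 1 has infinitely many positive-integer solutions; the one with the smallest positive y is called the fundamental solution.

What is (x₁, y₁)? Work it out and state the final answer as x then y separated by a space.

d=360: √d = [18; 1,36] (ℓ=2, even), read p_1/q_1
a_0=18:  p_0=18·1+0=18,  q_0=18·0+1=1
a_1=1:  p_1=1·18+1=19,  q_1=1·1+0=1
→ (19, 1).  Check: 19²=361, 360·1²=360, difference 1.

19 1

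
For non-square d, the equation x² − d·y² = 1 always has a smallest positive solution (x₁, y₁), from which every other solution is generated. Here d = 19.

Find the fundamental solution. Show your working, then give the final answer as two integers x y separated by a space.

170 39

[4; 2,1,3,1,2,8] for √19; ℓ=6 ⇒ convergent index 5
i=0: a=4 ⇒ p=4, q=1
…
i=4: a=1 ⇒ p=61, q=14
i=5: a=2 ⇒ p=170, q=39
fundamental: x₁=170, y₁=39  (since 28900 − 19·1521 = 1)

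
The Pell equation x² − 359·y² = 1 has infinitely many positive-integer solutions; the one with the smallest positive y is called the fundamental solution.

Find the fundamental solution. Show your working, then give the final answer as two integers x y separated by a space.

√359 → a₀=18, period (1,17,1,36); ℓ=4 even so k=3
i=0: a=18 ⇒ p=18, q=1
…
i=2: a=17 ⇒ p=341, q=18
i=3: a=1 ⇒ p=360, q=19
(x₁, y₁) = (360, 19);  360² − 359·19² = 1 ✓

360 19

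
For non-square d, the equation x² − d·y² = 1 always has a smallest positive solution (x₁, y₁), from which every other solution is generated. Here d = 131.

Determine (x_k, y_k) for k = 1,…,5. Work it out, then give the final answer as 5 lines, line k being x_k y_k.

[11; 2,4,11,4,2,22] for √131; ℓ=6 ⇒ convergent index 5
k=0  a_k=11  p_k/q_k = 11/1
k=1  a_k=2  p_k/q_k = 23/2
k=2  a_k=4  p_k/q_k = 103/9
k=3  a_k=11  p_k/q_k = 1156/101
k=4  a_k=4  p_k/q_k = 4727/413
k=5  a_k=2  p_k/q_k = 10610/927
→ (10610, 927).  Check: 10610²=112572100, 131·927²=112572099, difference 1.
n=2: (10610,927)∘(10610,927) = (10610·10610+131·927·927, 10610·927+927·10610) = (225144199,19670940)
n=3: (225144199,19670940)∘(10610,927) = (10610·225144199+131·927·19670940, 10610·19670940+927·225144199) = (4777559892170,417417345873)
n=4: (4777559892170,417417345873)∘(10610,927) = (10610·4777559892170+131·927·417417345873, 10610·417417345873+927·4777559892170) = (101379820686703201,8857596059754120)
n=5: (101379820686703201,8857596059754120)∘(10610,927) = (10610·101379820686703201+131·927·8857596059754120, 10610·8857596059754120+927·101379820686703201) = (2151279790194282033050,187958187970565080527)

10610 927
225144199 19670940
4777559892170 417417345873
101379820686703201 8857596059754120
2151279790194282033050 187958187970565080527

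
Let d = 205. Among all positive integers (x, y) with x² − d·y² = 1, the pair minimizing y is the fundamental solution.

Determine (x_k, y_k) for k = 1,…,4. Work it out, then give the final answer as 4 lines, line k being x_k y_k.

[14; 3,6,1,4,1,6,3,28] for √205; ℓ=8 ⇒ convergent index 7
k=0  a_k=14  p_k/q_k = 14/1
k=1  a_k=3  p_k/q_k = 43/3
k=2  a_k=6  p_k/q_k = 272/19
k=3  a_k=1  p_k/q_k = 315/22
k=4  a_k=4  p_k/q_k = 1532/107
…
k=6  a_k=6  p_k/q_k = 12614/881
k=7  a_k=3  p_k/q_k = 39689/2772
(x₁, y₁) = (39689, 2772);  39689² − 205·2772² = 1 ✓
k=2:  x_2 = 39689·39689+205·2772·2772 = 3150433441,  y_2 = 39689·2772+2772·39689 = 220035816
k=3:  x_3 = 39689·3150433441+205·2772·220035816 = 250075105640009,  y_3 = 39689·220035816+2772·3150433441 = 17466002999676
k=4:  x_4 = 39689·250075105640009+205·2772·17466002999676 = 19850461732342200961,  y_4 = 39689·17466002999676+2772·250075105640009 = 1386416385888245712

39689 2772
3150433441 220035816
250075105640009 17466002999676
19850461732342200961 1386416385888245712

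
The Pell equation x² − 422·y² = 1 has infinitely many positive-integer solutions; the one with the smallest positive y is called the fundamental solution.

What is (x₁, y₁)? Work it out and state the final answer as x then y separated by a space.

7022501 341850

√422 = [20; 1,1,5,2,1,…,1,1,40, …], period ℓ=14 (even) → k=13
step 0: (20, 1)  from 20·(1,0) + (0,1)
step 1: (21, 1)  from 1·(20,1) + (1,0)
…
step 8: (163807, 7974)  from 3·(53719,2615) + (2650,129)
…
step 12: (3810680, 185501)  from 1·(3211821,156349) + (598859,29152)
step 13: (7022501, 341850)  from 1·(3810680,185501) + (3211821,156349)
→ (7022501, 341850).  Check: 7022501²=49315520295001, 422·341850²=49315520295000, difference 1.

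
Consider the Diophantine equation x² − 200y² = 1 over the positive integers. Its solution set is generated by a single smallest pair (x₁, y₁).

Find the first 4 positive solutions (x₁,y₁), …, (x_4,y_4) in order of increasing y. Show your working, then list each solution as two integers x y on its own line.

99 7
19601 1386
3880899 274421
768398401 54333972

√200 = [14; 7,28, …], period ℓ=2 (even) → k=1
k=0  a_k=14  p_k/q_k = 14/1
k=1  a_k=7  p_k/q_k = 99/7
fundamental: x₁=99, y₁=7  (since 9801 − 200·49 = 1)
n=2: (99,7)∘(99,7) = (99·99+200·7·7, 99·7+7·99) = (19601,1386)
n=3: (19601,1386)∘(99,7) = (99·19601+200·7·1386, 99·1386+7·19601) = (3880899,274421)
n=4: (3880899,274421)∘(99,7) = (99·3880899+200·7·274421, 99·274421+7·3880899) = (768398401,54333972)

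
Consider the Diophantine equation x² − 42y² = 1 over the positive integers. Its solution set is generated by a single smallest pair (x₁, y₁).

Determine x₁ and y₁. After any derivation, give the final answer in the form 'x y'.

d=42: √d = [6; 2,12] (ℓ=2, even), read p_1/q_1
a_0=6:  p_0=6·1+0=6,  q_0=6·0+1=1
a_1=2:  p_1=2·6+1=13,  q_1=2·1+0=2
fundamental: x₁=13, y₁=2  (since 169 − 42·4 = 1)

13 2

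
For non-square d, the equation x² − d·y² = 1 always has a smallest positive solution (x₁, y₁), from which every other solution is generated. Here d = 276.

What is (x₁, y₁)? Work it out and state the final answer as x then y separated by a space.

7775 468

√276 = [16; 1,1,1,1,2,2,2,1,1,1,1,32, …], period ℓ=12 (even) → k=11
k=0  a_k=16  p_k/q_k = 16/1
…
k=2  a_k=1  p_k/q_k = 33/2
k=3  a_k=1  p_k/q_k = 50/3
…
k=5  a_k=2  p_k/q_k = 216/13
k=6  a_k=2  p_k/q_k = 515/31
k=7  a_k=2  p_k/q_k = 1246/75
…
k=10  a_k=1  p_k/q_k = 4768/287
k=11  a_k=1  p_k/q_k = 7775/468
→ (7775, 468).  Check: 7775²=60450625, 276·468²=60450624, difference 1.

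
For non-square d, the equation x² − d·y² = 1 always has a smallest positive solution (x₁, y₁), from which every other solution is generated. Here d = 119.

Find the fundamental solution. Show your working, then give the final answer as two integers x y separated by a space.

√119 → a₀=10, period (1,9,1,20); ℓ=4 even so k=3
k=0  a_k=10  p_k/q_k = 10/1
…
k=2  a_k=9  p_k/q_k = 109/10
k=3  a_k=1  p_k/q_k = 120/11
(x₁, y₁) = (120, 11);  120² − 119·11² = 1 ✓

120 11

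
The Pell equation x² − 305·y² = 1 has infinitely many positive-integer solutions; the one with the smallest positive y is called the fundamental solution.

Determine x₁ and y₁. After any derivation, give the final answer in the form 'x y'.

d=305: √d = [17; 2,6,2,34] (ℓ=4, even), read p_3/q_3
k=0  a_k=17  p_k/q_k = 17/1
…
k=2  a_k=6  p_k/q_k = 227/13
k=3  a_k=2  p_k/q_k = 489/28
(x₁, y₁) = (489, 28);  489² − 305·28² = 1 ✓

489 28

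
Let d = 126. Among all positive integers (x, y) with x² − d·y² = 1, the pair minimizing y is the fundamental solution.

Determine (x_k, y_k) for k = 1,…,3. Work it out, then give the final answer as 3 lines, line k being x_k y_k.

√126 = [11; 4,2,4,22, …], period ℓ=4 (even) → k=3
k=0  a_k=11  p_k/q_k = 11/1
k=1  a_k=4  p_k/q_k = 45/4
k=2  a_k=2  p_k/q_k = 101/9
k=3  a_k=4  p_k/q_k = 449/40
→ (449, 40).  Check: 449²=201601, 126·40²=201600, difference 1.
k=2:  x_2 = 449·449+126·40·40 = 403201,  y_2 = 449·40+40·449 = 35920
k=3:  x_3 = 449·403201+126·40·35920 = 362074049,  y_3 = 449·35920+40·403201 = 32256120

449 40
403201 35920
362074049 32256120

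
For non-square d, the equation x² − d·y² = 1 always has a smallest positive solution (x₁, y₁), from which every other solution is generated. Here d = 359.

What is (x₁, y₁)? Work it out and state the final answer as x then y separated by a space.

√359 → a₀=18, period (1,17,1,36); ℓ=4 even so k=3
a_0=18:  p_0=18·1+0=18,  q_0=18·0+1=1
a_1=1:  p_1=1·18+1=19,  q_1=1·1+0=1
a_2=17:  p_2=17·19+18=341,  q_2=17·1+1=18
a_3=1:  p_3=1·341+19=360,  q_3=1·18+1=19
→ (360, 19).  Check: 360²=129600, 359·19²=129599, difference 1.

360 19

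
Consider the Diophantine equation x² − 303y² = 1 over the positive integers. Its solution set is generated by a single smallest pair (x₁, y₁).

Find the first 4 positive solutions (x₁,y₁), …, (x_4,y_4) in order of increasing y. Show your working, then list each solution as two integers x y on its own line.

2524 145
12741151 731960
64317327724 3694933935
324673857609601 18652025771920

√303 = [17; 2,2,5,2,2,34, …], period ℓ=6 (even) → k=5
step 0: (17, 1)  from 17·(1,0) + (0,1)
…
step 2: (87, 5)  from 2·(35,2) + (17,1)
step 3: (470, 27)  from 5·(87,5) + (35,2)
step 4: (1027, 59)  from 2·(470,27) + (87,5)
step 5: (2524, 145)  from 2·(1027,59) + (470,27)
→ (2524, 145).  Check: 2524²=6370576, 303·145²=6370575, difference 1.
(x_2, y_2) = (2524·2524 + 303·145·145, 2524·145 + 145·2524) = (12741151, 731960)
(x_3, y_3) = (2524·12741151 + 303·145·731960, 2524·731960 + 145·12741151) = (64317327724, 3694933935)
(x_4, y_4) = (2524·64317327724 + 303·145·3694933935, 2524·3694933935 + 145·64317327724) = (324673857609601, 18652025771920)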